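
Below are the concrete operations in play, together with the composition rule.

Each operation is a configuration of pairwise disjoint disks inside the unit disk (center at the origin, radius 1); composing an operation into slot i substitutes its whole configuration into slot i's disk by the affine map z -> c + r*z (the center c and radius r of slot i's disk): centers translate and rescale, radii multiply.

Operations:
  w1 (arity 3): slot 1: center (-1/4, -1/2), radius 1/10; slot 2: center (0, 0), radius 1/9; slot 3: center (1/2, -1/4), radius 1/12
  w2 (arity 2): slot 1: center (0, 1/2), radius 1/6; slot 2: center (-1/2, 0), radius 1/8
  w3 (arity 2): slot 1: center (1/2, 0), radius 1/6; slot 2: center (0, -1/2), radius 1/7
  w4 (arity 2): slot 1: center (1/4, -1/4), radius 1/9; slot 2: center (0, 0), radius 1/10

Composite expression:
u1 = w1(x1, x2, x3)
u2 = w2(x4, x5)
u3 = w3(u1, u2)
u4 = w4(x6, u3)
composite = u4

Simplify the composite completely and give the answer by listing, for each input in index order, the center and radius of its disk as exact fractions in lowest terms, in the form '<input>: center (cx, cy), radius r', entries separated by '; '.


Below w4, radii multiply path by path; the x-disk centers shift.
for x6, the 1-step affine chain lands on center (1/4, -1/4), radius 1/9
for x1, the 3-step affine chain lands on center (11/240, -1/120), radius 1/600
for x2, the 3-step affine chain lands on center (1/20, 0), radius 1/540
for x3, the 3-step affine chain lands on center (7/120, -1/240), radius 1/720
for x4, the 3-step affine chain lands on center (0, -3/70), radius 1/420
for x5, the 3-step affine chain lands on center (-1/140, -1/20), radius 1/560

x1: center (11/240, -1/120), radius 1/600; x2: center (1/20, 0), radius 1/540; x3: center (7/120, -1/240), radius 1/720; x4: center (0, -3/70), radius 1/420; x5: center (-1/140, -1/20), radius 1/560; x6: center (1/4, -1/4), radius 1/9


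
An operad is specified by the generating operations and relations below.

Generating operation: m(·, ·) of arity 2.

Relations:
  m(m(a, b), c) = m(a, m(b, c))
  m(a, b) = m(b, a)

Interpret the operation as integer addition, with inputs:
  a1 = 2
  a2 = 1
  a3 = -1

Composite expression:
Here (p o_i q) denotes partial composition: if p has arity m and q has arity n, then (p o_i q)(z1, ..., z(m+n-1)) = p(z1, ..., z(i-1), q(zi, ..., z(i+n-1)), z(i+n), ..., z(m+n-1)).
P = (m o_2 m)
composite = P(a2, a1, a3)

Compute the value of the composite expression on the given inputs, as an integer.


2


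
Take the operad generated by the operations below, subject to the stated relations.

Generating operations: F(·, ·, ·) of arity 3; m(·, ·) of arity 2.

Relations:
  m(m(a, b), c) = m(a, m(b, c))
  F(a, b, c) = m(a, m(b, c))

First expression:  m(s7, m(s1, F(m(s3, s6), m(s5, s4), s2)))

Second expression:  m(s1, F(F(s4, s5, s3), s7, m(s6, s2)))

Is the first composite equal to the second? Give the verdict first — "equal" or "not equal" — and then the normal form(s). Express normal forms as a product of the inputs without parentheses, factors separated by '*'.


not equal: they reduce to s7 * s1 * s3 * s6 * s5 * s4 * s2 and s1 * s4 * s5 * s3 * s7 * s6 * s2

Reducing the first expression gives s7 * s1 * s3 * s6 * s5 * s4 * s2
Reducing the second expression gives s1 * s4 * s5 * s3 * s7 * s6 * s2
Distinct normal forms: not equal.


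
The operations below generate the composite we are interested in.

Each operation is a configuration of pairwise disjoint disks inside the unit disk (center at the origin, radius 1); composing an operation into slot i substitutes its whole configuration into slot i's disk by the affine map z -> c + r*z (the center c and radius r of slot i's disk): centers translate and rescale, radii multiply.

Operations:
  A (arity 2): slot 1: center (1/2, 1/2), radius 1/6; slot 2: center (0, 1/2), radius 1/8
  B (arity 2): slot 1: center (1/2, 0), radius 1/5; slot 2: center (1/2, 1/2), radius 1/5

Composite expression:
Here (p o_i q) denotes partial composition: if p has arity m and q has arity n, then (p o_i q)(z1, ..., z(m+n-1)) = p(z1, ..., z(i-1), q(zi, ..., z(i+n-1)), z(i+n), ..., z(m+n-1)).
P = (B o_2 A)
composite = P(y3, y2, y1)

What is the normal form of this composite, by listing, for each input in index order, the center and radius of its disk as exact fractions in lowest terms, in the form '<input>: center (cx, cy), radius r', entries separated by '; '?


Only the slot chain above each y matters under B; compose those maps.
for y3, the 1-step affine chain lands on center (1/2, 0), radius 1/5
for y2, the 2-step affine chain lands on center (3/5, 3/5), radius 1/30
for y1, the 2-step affine chain lands on center (1/2, 3/5), radius 1/40

y1: center (1/2, 3/5), radius 1/40; y2: center (3/5, 3/5), radius 1/30; y3: center (1/2, 0), radius 1/5


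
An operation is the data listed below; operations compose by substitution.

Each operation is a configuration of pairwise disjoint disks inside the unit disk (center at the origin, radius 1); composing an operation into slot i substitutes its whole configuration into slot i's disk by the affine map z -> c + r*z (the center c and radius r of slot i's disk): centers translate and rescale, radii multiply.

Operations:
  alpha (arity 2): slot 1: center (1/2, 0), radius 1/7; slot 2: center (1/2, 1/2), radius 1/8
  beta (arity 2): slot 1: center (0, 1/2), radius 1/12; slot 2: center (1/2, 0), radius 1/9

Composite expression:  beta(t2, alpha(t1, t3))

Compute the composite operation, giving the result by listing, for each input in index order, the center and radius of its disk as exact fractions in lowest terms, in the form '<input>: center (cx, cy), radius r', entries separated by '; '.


t1: center (5/9, 0), radius 1/63; t2: center (0, 1/2), radius 1/12; t3: center (5/9, 1/18), radius 1/72

Nesting under beta composes maps z -> c + r*z down each t-path.
t2 passes through 1 substitution, ending at center (0, 1/2), radius 1/12
t1 passes through 2 substitutions, ending at center (5/9, 0), radius 1/63
t3 passes through 2 substitutions, ending at center (5/9, 1/18), radius 1/72


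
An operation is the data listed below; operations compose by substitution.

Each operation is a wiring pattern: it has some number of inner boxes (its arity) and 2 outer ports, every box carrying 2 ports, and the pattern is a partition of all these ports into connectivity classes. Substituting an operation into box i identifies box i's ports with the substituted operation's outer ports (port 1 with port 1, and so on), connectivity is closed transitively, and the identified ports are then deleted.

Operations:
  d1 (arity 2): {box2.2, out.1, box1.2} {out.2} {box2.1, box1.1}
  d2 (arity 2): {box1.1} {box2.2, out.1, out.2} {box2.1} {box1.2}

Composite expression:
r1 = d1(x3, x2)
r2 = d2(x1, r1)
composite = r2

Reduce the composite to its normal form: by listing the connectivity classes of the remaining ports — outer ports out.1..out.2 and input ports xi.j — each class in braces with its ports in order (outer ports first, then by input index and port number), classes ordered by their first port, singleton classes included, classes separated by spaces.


{out.1, out.2} {x1.1} {x1.2} {x2.1, x3.1} {x2.2, x3.2}

After gluing at d2, chains via deleted ports link the x-ports.
through d1, on inputs (x3, x2): {out.1, x2.2, x3.2} {out.2} {x2.1, x3.1} (out.j = stage outer ports)
through d2, on inputs (x1, x3, x2): {out.1, out.2} {x1.1} {x1.2} {x2.1, x3.1} {x2.2, x3.2} (out.j = stage outer ports)


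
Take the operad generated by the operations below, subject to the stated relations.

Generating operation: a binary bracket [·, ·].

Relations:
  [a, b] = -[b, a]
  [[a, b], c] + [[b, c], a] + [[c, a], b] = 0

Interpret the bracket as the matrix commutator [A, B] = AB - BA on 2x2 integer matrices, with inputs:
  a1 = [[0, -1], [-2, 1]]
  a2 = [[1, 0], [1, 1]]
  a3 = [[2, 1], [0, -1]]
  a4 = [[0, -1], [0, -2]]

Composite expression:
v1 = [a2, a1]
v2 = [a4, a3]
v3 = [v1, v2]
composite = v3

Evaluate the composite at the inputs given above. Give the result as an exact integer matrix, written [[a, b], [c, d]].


[[5, 10], [0, -5]]

[a2, a1] = [[1, 0], [-1, -1]]
[a4, a3] = [[0, 5], [0, 0]]
[[a2, a1], [a4, a3]] = [[5, 10], [0, -5]]


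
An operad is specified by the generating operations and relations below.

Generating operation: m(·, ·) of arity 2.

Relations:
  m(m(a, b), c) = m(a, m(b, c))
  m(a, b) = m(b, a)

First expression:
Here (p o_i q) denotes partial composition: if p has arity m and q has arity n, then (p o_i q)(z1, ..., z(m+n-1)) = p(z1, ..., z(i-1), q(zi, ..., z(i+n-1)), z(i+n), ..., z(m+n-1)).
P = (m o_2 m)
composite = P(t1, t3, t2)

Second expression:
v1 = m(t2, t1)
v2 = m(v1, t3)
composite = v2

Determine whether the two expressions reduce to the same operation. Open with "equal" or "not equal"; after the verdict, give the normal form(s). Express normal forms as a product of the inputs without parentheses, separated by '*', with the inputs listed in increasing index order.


The first expression, normalized: t1 * t2 * t3
The second expression, normalized: t1 * t2 * t3
Same normal form: equal.

equal; both compose to t1 * t2 * t3


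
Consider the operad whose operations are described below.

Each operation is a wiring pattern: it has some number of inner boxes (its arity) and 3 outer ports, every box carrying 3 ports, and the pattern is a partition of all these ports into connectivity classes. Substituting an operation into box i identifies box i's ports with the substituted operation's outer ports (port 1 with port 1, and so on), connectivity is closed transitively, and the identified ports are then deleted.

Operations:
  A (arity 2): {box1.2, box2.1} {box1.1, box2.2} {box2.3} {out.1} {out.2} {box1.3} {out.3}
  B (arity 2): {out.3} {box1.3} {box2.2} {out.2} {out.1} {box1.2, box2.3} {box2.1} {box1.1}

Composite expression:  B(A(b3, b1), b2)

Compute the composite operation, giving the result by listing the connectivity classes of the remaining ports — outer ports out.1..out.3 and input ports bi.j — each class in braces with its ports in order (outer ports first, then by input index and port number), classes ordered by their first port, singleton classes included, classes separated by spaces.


Substituting into B glues patterns; closure does the rest.
composing A on (b3, b1), with out.j its own outer ports: {out.1} {out.2} {out.3} {b1.1, b3.2} {b1.2, b3.1} {b1.3} {b3.3}
composing B on (b3, b1, b2), with out.j its own outer ports: {out.1} {out.2} {out.3} {b1.1, b3.2} {b1.2, b3.1} {b1.3} {b2.1} {b2.2} {b2.3} {b3.3}

{out.1} {out.2} {out.3} {b1.1, b3.2} {b1.2, b3.1} {b1.3} {b2.1} {b2.2} {b2.3} {b3.3}


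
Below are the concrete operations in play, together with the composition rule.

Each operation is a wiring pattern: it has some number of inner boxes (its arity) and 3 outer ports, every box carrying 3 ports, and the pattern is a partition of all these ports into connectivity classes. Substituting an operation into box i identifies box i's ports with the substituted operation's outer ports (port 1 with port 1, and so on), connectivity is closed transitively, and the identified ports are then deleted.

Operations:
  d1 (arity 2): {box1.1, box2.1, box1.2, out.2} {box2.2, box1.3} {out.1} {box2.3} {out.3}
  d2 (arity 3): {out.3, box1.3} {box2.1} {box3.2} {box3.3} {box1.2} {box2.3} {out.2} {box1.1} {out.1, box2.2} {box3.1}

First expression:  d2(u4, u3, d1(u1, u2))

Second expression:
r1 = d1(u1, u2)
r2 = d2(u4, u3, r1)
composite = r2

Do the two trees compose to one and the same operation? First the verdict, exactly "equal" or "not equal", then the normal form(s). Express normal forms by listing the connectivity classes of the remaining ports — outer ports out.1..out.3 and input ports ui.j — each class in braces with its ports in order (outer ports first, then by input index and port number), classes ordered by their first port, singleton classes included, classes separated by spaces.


equal; the common form is {out.1, u3.2} {out.2} {out.3, u4.3} {u1.1, u1.2, u2.1} {u1.3, u2.2} {u2.3} {u3.1} {u3.3} {u4.1} {u4.2}

The first expression reduces to {out.1, u3.2} {out.2} {out.3, u4.3} {u1.1, u1.2, u2.1} {u1.3, u2.2} {u2.3} {u3.1} {u3.3} {u4.1} {u4.2}
The second expression reduces to {out.1, u3.2} {out.2} {out.3, u4.3} {u1.1, u1.2, u2.1} {u1.3, u2.2} {u2.3} {u3.1} {u3.3} {u4.1} {u4.2}
Identical normal forms: equal.


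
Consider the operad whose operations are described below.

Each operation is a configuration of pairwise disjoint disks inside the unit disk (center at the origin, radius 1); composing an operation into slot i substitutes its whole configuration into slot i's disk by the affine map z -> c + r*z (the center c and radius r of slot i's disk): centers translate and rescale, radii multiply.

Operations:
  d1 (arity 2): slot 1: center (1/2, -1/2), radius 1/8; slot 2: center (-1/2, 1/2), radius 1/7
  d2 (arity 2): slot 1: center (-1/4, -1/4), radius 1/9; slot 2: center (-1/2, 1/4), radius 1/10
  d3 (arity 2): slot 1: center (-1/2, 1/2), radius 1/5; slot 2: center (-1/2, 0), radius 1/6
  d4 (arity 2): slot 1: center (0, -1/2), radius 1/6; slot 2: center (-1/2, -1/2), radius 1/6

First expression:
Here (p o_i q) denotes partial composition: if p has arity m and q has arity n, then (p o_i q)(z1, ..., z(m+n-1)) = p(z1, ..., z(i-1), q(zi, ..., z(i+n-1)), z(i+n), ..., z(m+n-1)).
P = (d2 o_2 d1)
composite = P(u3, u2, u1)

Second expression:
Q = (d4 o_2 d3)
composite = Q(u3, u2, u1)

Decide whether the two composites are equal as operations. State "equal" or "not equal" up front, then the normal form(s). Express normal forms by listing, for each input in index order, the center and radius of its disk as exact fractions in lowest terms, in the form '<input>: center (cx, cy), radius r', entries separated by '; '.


not equal — first u1: center (-11/20, 3/10), radius 1/70; u2: center (-9/20, 1/5), radius 1/80; u3: center (-1/4, -1/4), radius 1/9, second u1: center (-7/12, -1/2), radius 1/36; u2: center (-7/12, -5/12), radius 1/30; u3: center (0, -1/2), radius 1/6


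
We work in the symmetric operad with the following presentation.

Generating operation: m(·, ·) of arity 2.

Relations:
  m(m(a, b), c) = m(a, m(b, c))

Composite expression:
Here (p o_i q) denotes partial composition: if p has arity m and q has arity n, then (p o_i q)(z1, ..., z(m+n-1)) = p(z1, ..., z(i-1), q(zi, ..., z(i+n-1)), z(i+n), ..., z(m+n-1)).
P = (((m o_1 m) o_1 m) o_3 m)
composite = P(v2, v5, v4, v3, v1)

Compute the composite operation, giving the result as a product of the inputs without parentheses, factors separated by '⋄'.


v2 ⋄ v5 ⋄ v4 ⋄ v3 ⋄ v1


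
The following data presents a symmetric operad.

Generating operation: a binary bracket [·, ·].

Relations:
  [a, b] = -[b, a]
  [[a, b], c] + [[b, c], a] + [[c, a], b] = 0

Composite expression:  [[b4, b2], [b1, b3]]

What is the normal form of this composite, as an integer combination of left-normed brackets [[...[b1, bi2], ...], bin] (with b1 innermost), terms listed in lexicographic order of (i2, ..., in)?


[[[b1, b3], b2], b4] - [[[b1, b3], b4], b2]

In the tensor algebra, words opening b1 carry the b1-anchored form.
Composite bracket: [[b4, b2], [b1, b3]]
The bracket unfolds into 8 signed words via [a, b] = ab - ba (2^3 = 8).
Only words starting with b1 matter:
  b1b3b2b4 appears with sign +1, giving the term +[[[b1, b3], b2], b4]
  b1b3b4b2 appears with sign -1, giving the term -[[[b1, b3], b4], b2]


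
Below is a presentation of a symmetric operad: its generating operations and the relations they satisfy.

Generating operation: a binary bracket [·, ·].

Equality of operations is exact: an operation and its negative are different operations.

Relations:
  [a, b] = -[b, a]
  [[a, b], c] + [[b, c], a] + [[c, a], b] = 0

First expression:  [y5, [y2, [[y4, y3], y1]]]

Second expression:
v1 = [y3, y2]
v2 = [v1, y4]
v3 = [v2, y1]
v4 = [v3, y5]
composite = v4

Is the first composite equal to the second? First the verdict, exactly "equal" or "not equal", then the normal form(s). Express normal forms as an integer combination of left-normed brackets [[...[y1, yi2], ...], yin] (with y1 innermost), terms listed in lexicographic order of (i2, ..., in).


not equal; first: [[[[y1, y3], y4], y2], y5] - [[[[y1, y4], y3], y2], y5]; second: [[[[y1, y2], y3], y4], y5] - [[[[y1, y3], y2], y4], y5] - [[[[y1, y4], y2], y3], y5] + [[[[y1, y4], y3], y2], y5]

Normal form of the first expression: [[[[y1, y3], y4], y2], y5] - [[[[y1, y4], y3], y2], y5]
Normal form of the second expression: [[[[y1, y2], y3], y4], y5] - [[[[y1, y3], y2], y4], y5] - [[[[y1, y4], y2], y3], y5] + [[[[y1, y4], y3], y2], y5]
The forms do not match — not equal.


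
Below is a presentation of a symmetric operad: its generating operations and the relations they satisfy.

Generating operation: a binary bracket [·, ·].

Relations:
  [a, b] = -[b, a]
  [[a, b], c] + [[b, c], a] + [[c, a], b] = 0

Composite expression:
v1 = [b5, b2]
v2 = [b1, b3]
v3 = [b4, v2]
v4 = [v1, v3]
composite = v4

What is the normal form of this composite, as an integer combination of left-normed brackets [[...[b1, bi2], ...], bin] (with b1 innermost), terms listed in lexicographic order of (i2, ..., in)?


-[[[[b1, b3], b4], b2], b5] + [[[[b1, b3], b4], b5], b2]

Expand each bracket as ab - ba; the b1-initial words give the coefficients.
Composite bracket: [[b5, b2], [b4, [b1, b3]]]
Each bracket splits as ab - ba, giving 16 signed words (2^4 = 16).
The b1-initial words carry the normal form:
  the word b1b3b4b2b5 carries sign -1 and contributes -[[[[b1, b3], b4], b2], b5]
  the word b1b3b4b5b2 carries sign +1 and contributes +[[[[b1, b3], b4], b5], b2]


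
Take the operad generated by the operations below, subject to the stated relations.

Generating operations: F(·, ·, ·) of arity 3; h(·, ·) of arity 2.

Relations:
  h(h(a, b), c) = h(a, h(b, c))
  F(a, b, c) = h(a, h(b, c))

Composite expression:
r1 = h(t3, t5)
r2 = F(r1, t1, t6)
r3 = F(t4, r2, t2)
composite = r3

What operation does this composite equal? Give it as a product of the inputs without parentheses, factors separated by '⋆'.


t4 ⋆ t3 ⋆ t5 ⋆ t1 ⋆ t6 ⋆ t2


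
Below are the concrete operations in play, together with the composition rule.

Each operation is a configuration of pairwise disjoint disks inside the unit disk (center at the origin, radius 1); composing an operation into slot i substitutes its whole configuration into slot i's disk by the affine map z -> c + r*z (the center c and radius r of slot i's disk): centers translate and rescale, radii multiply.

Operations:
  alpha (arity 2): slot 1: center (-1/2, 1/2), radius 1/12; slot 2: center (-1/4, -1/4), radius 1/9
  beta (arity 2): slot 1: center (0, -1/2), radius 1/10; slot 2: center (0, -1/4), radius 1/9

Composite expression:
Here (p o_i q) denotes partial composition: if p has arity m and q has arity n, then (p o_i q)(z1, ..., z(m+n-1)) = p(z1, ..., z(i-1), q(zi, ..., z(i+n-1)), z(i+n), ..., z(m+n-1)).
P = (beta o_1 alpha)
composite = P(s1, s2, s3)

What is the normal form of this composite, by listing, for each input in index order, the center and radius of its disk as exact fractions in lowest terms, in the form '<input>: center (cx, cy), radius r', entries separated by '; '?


s1: center (-1/20, -9/20), radius 1/120; s2: center (-1/40, -21/40), radius 1/90; s3: center (0, -1/4), radius 1/9

Only the slot chain above each s matters under beta; compose those maps.
input s1: applying the 2 nested substitutions gives center (-1/20, -9/20), radius 1/120
input s2: applying the 2 nested substitutions gives center (-1/40, -21/40), radius 1/90
input s3: applying the 1 nested substitution gives center (0, -1/4), radius 1/9


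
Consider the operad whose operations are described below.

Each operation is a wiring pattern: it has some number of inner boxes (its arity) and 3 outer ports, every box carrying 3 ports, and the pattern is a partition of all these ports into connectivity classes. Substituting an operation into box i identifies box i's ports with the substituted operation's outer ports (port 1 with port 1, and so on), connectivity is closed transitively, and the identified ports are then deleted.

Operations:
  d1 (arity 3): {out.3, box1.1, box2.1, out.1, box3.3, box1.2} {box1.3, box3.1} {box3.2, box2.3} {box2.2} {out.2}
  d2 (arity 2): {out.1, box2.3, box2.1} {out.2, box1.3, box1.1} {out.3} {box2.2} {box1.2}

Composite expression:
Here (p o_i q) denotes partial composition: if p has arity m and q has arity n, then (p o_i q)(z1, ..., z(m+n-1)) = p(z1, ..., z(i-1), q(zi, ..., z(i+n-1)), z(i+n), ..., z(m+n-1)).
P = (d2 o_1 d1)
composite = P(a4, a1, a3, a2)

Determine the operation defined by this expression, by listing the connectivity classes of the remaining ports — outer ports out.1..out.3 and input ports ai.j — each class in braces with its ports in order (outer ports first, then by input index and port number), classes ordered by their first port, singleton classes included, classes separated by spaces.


{out.1, a2.1, a2.3} {out.2, a1.1, a3.3, a4.1, a4.2} {out.3} {a1.2} {a1.3, a3.2} {a2.2} {a3.1, a4.3}

Connectivity passes through glued d2-boundaries; trace each wire chain.
after d1, the pattern on (a4, a1, a3) reads {out.1, out.3, a1.1, a3.3, a4.1, a4.2} {out.2} {a1.2} {a1.3, a3.2} {a3.1, a4.3} (out.j = its outer ports)
after d2, the pattern on (a4, a1, a3, a2) reads {out.1, a2.1, a2.3} {out.2, a1.1, a3.3, a4.1, a4.2} {out.3} {a1.2} {a1.3, a3.2} {a2.2} {a3.1, a4.3} (out.j = its outer ports)


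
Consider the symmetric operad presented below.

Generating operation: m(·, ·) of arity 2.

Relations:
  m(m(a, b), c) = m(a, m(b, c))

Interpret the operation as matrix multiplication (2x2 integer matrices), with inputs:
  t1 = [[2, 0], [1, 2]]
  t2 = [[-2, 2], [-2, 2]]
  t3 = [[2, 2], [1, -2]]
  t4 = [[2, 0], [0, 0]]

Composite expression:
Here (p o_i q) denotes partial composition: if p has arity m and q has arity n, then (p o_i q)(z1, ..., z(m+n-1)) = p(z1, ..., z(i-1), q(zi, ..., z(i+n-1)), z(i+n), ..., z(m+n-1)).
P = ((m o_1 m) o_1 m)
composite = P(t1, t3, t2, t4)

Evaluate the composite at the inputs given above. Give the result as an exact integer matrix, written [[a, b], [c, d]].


[[-32, 0], [-8, 0]]

m(t1, t3) = [[4, 4], [4, -2]]
m(m(t1, t3), t2) = [[-16, 16], [-4, 4]]
m(m(m(t1, t3), t2), t4) = [[-32, 0], [-8, 0]]


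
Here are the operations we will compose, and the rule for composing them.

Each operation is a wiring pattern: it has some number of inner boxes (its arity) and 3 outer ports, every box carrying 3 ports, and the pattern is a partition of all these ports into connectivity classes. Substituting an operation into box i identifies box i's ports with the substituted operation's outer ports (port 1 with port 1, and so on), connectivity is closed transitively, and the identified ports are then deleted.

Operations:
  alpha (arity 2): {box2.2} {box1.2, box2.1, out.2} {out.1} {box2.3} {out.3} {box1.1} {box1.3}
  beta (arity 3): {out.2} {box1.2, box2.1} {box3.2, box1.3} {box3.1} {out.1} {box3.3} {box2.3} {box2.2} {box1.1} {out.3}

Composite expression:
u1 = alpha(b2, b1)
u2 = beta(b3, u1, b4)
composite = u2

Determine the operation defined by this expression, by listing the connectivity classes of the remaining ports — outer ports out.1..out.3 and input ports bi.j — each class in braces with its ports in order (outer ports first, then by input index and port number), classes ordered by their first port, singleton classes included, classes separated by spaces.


Treat the ports identified at beta as solder joints: merge, then drop.
through alpha, on inputs (b2, b1): {out.1} {out.2, b1.1, b2.2} {out.3} {b1.2} {b1.3} {b2.1} {b2.3} (out.j = stage outer ports)
through beta, on inputs (b3, b2, b1, b4): {out.1} {out.2} {out.3} {b1.1, b2.2} {b1.2} {b1.3} {b2.1} {b2.3} {b3.1} {b3.2} {b3.3, b4.2} {b4.1} {b4.3} (out.j = stage outer ports)

{out.1} {out.2} {out.3} {b1.1, b2.2} {b1.2} {b1.3} {b2.1} {b2.3} {b3.1} {b3.2} {b3.3, b4.2} {b4.1} {b4.3}


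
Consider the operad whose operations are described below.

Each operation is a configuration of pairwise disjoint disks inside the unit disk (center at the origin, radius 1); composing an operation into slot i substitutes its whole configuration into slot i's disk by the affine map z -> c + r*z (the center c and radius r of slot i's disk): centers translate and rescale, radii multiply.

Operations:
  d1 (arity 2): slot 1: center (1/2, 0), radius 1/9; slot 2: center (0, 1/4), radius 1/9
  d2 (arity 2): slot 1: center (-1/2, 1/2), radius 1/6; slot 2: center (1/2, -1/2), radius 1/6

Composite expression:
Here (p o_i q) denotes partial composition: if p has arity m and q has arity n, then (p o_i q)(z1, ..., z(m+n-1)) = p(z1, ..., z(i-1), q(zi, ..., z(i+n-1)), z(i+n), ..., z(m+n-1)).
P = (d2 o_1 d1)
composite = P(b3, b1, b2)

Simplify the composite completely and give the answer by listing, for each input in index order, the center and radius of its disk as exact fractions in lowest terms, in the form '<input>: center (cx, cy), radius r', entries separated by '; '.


Below d2, radii multiply path by path; the b-disk centers shift.
input b3: applying the 2 nested substitutions gives center (-5/12, 1/2), radius 1/54
input b1: applying the 2 nested substitutions gives center (-1/2, 13/24), radius 1/54
input b2: applying the 1 nested substitution gives center (1/2, -1/2), radius 1/6

b1: center (-1/2, 13/24), radius 1/54; b2: center (1/2, -1/2), radius 1/6; b3: center (-5/12, 1/2), radius 1/54


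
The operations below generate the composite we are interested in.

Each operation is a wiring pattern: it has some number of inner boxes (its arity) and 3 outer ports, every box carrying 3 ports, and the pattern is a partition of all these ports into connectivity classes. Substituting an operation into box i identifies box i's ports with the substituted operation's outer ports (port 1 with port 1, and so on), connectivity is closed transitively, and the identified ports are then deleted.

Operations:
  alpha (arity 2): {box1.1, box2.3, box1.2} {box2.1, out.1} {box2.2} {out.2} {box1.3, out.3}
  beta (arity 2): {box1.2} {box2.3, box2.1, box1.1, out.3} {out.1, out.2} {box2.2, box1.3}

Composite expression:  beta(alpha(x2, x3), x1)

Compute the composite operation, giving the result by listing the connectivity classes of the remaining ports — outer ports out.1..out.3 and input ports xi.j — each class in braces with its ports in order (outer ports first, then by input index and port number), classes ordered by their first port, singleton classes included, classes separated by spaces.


{out.1, out.2} {out.3, x1.1, x1.3, x3.1} {x1.2, x2.3} {x2.1, x2.2, x3.3} {x3.2}

Treat the ports identified at beta as solder joints: merge, then drop.
composing alpha on (x2, x3), with out.j its own outer ports: {out.1, x3.1} {out.2} {out.3, x2.3} {x2.1, x2.2, x3.3} {x3.2}
composing beta on (x2, x3, x1), with out.j its own outer ports: {out.1, out.2} {out.3, x1.1, x1.3, x3.1} {x1.2, x2.3} {x2.1, x2.2, x3.3} {x3.2}


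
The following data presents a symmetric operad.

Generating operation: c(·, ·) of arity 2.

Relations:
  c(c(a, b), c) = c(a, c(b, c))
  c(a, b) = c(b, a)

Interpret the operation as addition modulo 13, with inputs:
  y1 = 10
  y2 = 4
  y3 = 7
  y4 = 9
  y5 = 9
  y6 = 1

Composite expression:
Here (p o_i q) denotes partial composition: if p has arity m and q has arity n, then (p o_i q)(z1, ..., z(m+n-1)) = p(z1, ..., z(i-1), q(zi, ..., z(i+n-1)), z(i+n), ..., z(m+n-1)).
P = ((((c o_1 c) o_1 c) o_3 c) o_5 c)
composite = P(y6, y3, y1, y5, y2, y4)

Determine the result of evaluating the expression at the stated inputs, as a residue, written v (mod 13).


c(y6, y3) = 8
c(y1, y5) = 6
c(c(y6, y3), c(y1, y5)) = 1
c(y2, y4) = 0
c(c(c(y6, y3), c(y1, y5)), c(y2, y4)) = 1

1 (mod 13)


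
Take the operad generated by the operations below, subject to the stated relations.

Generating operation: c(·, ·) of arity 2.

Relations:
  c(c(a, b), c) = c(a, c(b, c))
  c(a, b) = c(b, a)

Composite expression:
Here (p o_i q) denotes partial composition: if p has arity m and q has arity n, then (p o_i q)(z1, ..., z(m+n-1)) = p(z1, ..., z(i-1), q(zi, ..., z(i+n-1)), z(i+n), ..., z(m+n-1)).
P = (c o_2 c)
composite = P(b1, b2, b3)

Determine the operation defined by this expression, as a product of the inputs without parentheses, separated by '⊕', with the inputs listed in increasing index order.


b1 ⊕ b2 ⊕ b3

Any arrangement under c is one operation, so sort the b-inputs.
c(b2, b3) spells out as b2 ⊕ b3
c(b1, c(b2, b3)) spells out as b1 ⊕ b2 ⊕ b3
putting the inputs in ascending order: b1 ⊕ b2 ⊕ b3


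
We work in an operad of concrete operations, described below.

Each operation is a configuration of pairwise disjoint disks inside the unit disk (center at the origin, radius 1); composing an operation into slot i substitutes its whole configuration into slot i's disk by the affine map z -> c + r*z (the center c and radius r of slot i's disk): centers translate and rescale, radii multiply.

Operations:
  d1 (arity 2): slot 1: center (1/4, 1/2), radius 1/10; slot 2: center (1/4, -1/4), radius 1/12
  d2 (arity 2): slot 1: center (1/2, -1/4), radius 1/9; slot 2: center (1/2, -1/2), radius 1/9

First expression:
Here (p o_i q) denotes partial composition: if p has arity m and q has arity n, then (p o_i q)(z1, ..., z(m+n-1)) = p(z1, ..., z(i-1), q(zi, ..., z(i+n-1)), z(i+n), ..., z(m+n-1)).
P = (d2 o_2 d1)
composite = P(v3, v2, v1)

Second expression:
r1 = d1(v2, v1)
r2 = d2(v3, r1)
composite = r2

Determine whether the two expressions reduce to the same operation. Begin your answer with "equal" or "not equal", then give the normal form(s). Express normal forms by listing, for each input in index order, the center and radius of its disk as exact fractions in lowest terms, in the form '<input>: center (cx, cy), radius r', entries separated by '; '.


Reducing the first expression gives v1: center (19/36, -19/36), radius 1/108; v2: center (19/36, -4/9), radius 1/90; v3: center (1/2, -1/4), radius 1/9
Reducing the second expression gives v1: center (19/36, -19/36), radius 1/108; v2: center (19/36, -4/9), radius 1/90; v3: center (1/2, -1/4), radius 1/9
One common form — equal.

equal — both sides give v1: center (19/36, -19/36), radius 1/108; v2: center (19/36, -4/9), radius 1/90; v3: center (1/2, -1/4), radius 1/9


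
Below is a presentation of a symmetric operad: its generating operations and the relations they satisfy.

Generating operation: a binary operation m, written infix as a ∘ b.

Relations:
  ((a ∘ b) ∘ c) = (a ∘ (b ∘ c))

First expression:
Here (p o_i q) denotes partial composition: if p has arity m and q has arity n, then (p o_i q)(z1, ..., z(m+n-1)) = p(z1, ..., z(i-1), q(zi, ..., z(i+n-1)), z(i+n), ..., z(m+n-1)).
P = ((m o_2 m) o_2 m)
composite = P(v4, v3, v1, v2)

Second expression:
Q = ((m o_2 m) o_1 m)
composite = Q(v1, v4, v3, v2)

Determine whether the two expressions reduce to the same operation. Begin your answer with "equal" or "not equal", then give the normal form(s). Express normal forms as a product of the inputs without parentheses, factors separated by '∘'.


The first expression, normalized: v4 ∘ v3 ∘ v1 ∘ v2
The second expression, normalized: v1 ∘ v4 ∘ v3 ∘ v2
No match — not equal.

not equal: they reduce to v4 ∘ v3 ∘ v1 ∘ v2 and v1 ∘ v4 ∘ v3 ∘ v2


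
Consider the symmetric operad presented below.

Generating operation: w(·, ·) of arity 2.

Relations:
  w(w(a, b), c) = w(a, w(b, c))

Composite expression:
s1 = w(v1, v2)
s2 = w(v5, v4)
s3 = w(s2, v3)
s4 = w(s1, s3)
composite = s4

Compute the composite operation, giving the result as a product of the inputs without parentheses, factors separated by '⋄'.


v1 ⋄ v2 ⋄ v5 ⋄ v4 ⋄ v3


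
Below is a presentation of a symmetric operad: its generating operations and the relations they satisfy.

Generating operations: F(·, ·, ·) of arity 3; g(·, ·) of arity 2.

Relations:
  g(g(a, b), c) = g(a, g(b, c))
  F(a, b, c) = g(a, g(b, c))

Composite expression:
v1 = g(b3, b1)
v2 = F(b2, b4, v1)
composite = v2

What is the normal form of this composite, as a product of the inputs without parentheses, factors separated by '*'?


Every regrouping of F is equal, so read the b-inputs in written order.
g(b3, b1) flattens to b3 * b1
F(b2, b4, g(b3, b1)) flattens to b2 * b4 * b3 * b1

b2 * b4 * b3 * b1


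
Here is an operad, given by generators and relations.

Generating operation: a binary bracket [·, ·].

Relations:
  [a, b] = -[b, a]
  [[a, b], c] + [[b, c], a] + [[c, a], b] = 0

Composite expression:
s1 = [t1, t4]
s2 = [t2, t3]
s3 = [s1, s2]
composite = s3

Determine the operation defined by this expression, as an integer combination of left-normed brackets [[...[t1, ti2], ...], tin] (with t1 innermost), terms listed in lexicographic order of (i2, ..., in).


[[[t1, t4], t2], t3] - [[[t1, t4], t3], t2]

Left-normed coefficients sit on the t1-initial expansion words.
Composite bracket: [[t1, t4], [t2, t3]]
The bracket unfolds into 8 signed words via [a, b] = ab - ba (2^3 = 8).
Only words starting with t1 matter:
  word t1t4t2t3 has sign +1, contributing +[[[t1, t4], t2], t3]
  word t1t4t3t2 has sign -1, contributing -[[[t1, t4], t3], t2]


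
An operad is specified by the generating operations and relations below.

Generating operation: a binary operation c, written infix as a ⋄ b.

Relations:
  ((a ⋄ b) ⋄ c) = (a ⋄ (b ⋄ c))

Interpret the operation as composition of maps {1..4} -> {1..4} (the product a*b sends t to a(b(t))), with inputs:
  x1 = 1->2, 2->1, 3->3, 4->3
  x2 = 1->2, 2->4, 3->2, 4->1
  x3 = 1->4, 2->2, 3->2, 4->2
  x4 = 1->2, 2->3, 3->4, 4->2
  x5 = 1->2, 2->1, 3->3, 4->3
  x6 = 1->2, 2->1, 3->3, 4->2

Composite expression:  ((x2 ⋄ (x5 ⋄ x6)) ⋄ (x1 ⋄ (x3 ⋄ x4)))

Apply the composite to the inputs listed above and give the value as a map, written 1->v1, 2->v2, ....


1->2, 2->2, 3->2, 4->2


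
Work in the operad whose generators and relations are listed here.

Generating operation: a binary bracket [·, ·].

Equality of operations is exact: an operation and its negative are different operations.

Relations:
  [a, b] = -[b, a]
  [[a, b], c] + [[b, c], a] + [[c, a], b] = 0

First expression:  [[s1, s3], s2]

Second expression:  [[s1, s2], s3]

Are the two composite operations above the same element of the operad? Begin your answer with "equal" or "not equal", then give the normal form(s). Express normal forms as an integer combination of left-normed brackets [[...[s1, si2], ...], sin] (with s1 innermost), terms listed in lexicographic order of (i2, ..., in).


not equal; first: [[s1, s3], s2]; second: [[s1, s2], s3]

Reducing the first expression gives [[s1, s3], s2]
Reducing the second expression gives [[s1, s2], s3]
They disagree, so not equal.


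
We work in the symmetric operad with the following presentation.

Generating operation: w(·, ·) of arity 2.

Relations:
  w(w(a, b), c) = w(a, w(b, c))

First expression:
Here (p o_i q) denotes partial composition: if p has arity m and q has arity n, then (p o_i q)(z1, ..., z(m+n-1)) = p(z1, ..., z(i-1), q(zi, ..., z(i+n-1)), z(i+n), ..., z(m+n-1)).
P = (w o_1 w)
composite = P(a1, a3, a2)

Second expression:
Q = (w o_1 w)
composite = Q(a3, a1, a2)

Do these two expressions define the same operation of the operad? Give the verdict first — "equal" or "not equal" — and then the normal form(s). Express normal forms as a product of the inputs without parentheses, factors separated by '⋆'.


not equal: they reduce to a1 ⋆ a3 ⋆ a2 and a3 ⋆ a1 ⋆ a2

The first expression reduces to a1 ⋆ a3 ⋆ a2
The second expression reduces to a3 ⋆ a1 ⋆ a2
They disagree, so not equal.


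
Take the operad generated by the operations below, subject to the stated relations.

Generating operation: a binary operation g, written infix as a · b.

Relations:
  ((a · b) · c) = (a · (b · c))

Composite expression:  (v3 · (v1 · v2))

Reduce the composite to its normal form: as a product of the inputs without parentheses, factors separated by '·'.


Under associativity of g, the answer is the v's in reading order.
(v1 · v2) flattens to v1 · v2
(v3 · (v1 · v2)) flattens to v3 · v1 · v2

v3 · v1 · v2


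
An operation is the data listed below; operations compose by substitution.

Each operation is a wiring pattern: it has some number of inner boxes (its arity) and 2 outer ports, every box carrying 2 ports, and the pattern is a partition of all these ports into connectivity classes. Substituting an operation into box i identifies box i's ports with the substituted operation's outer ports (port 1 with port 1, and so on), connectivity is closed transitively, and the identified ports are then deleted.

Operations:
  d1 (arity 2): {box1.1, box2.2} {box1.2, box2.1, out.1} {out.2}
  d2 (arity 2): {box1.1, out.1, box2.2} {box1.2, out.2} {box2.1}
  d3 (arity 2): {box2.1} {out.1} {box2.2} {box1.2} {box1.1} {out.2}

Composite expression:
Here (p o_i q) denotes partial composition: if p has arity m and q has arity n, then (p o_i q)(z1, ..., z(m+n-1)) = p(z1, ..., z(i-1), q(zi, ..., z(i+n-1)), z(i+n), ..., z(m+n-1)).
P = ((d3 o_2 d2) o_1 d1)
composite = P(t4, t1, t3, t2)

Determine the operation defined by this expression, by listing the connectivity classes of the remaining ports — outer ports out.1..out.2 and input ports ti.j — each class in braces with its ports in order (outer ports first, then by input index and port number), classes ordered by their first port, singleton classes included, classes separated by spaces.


{out.1} {out.2} {t1.1, t4.2} {t1.2, t4.1} {t2.1} {t2.2, t3.1} {t3.2}


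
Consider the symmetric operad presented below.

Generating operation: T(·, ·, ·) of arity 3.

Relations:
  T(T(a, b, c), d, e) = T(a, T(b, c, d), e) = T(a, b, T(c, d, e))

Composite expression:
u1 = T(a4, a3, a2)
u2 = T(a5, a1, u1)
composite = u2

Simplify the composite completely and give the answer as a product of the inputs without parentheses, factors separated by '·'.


a5 · a1 · a4 · a3 · a2


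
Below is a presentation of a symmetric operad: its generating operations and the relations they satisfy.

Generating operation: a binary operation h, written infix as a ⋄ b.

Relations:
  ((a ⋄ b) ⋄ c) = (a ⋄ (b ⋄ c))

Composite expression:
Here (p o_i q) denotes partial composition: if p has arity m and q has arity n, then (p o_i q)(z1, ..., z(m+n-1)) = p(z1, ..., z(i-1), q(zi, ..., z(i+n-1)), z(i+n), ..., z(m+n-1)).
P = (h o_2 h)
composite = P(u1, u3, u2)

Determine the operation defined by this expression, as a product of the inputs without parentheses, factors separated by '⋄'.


Every regrouping of h is equal, so read the u-inputs in written order.
(u3 ⋄ u2) unparenthesizes to u3 ⋄ u2
(u1 ⋄ (u3 ⋄ u2)) unparenthesizes to u1 ⋄ u3 ⋄ u2

u1 ⋄ u3 ⋄ u2


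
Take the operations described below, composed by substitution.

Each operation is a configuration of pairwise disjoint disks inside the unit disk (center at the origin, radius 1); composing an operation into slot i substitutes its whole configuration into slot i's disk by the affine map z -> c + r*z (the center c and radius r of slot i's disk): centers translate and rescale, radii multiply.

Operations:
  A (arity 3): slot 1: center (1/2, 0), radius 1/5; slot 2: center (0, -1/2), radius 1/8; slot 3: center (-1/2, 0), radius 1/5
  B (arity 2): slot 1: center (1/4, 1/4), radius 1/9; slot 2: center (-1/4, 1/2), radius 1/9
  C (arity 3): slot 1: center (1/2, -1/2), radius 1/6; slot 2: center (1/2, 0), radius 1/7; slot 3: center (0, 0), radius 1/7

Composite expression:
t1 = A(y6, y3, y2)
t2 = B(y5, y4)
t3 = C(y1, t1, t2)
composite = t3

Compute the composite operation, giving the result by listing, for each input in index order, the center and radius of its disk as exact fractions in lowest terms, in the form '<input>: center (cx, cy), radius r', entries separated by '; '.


y1: center (1/2, -1/2), radius 1/6; y2: center (3/7, 0), radius 1/35; y3: center (1/2, -1/14), radius 1/56; y4: center (-1/28, 1/14), radius 1/63; y5: center (1/28, 1/28), radius 1/63; y6: center (4/7, 0), radius 1/35


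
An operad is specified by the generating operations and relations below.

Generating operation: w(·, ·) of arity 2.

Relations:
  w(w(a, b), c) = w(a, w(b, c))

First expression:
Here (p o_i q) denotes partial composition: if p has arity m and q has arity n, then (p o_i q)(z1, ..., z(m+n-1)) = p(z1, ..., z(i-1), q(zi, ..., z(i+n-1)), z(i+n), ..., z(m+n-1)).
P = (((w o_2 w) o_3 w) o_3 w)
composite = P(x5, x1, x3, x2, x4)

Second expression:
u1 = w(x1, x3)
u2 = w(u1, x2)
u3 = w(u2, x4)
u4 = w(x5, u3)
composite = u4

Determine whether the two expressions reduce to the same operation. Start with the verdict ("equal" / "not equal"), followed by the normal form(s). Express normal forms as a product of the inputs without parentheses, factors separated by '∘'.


The first composite normalizes to x5 ∘ x1 ∘ x3 ∘ x2 ∘ x4
The second composite normalizes to x5 ∘ x1 ∘ x3 ∘ x2 ∘ x4
Both agree, so they are equal.

equal: each reduces to x5 ∘ x1 ∘ x3 ∘ x2 ∘ x4
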